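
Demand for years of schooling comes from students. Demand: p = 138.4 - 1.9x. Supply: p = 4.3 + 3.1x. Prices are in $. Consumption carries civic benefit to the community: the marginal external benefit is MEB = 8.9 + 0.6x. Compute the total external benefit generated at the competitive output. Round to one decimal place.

Market equilibrium (private): 4.3 + 3.1x = 138.4 - 1.9x → x_m = 26.8200.
Total external benefit = ∫₀^{x_m} (8.9 + 0.6x) dx = 8.9×26.8200 + ½×0.6×26.8200² = 454.4917.

$454.5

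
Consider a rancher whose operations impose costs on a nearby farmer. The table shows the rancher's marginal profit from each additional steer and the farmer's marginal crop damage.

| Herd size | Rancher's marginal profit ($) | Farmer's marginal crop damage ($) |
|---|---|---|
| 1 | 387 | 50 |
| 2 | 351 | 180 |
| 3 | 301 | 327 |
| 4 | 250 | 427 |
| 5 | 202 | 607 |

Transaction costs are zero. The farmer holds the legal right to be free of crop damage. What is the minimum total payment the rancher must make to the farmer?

Efficient level: marginal profit ≥ marginal crop damage through level 2, so k* = 2.
With the farmer holding the right, the rancher must at least compensate total damage at k*: 50 + 180 = 230.

$230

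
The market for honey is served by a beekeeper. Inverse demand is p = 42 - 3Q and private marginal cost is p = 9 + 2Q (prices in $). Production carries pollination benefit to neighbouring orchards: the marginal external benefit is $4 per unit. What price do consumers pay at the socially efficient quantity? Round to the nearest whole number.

Social marginal cost = private MC − MEB = 5 + 2Q.
Set SMC = demand: 5 + 2Q = 42 - 3Q → Q* = 7.4000.
Consumer price on the demand curve at Q*: 42 − 3×7.4000 = 19.8000.

P = $20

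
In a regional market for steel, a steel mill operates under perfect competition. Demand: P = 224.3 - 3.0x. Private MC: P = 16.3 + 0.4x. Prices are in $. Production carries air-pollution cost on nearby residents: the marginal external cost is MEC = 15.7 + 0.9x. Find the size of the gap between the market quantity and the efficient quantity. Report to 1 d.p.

Market equilibrium (private): 16.3 + 0.4x = 224.3 - 3.0x → x_m = 61.1765.
Social marginal cost = private MC + MEC = 32.0 + 1.3x.
Set SMC = demand: 32.0 + 1.3x = 224.3 - 3.0x → x* = 44.7209.
Gap = |61.1765 − 44.7209| = 16.4556.

16.5 units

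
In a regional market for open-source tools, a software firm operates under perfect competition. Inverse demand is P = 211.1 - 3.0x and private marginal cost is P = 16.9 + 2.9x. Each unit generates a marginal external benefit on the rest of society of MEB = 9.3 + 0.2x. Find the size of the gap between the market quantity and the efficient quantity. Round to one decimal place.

Market equilibrium (private): 16.9 + 2.9x = 211.1 - 3.0x → x_m = 32.9153.
Social marginal cost = private MC − MEB = 7.6 + 2.7x.
Set SMC = demand: 7.6 + 2.7x = 211.1 - 3.0x → x* = 35.7018.
Gap = |32.9153 − 35.7018| = 2.7865.

2.8 units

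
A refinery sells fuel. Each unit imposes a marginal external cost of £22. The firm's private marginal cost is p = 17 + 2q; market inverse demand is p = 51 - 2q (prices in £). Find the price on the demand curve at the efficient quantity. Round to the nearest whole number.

P = £45

Social marginal cost = private MC + MEC = 39 + 2q.
Set SMC = demand: 39 + 2q = 51 - 2q → q* = 3.0000.
Consumer price on the demand curve at q*: 51 − 2×3.0000 = 45.0000.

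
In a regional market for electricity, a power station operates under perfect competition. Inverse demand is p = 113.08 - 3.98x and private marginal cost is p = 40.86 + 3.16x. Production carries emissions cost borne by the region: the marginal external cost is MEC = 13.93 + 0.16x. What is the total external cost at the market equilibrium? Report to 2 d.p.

Market equilibrium (private): 40.86 + 3.16x = 113.08 - 3.98x → x_m = 10.1148.
Total external cost = ∫₀^{x_m} (13.93 + 0.16x) dx = 13.93×10.1148 + ½×0.16×10.1148² = 149.0839.

149.08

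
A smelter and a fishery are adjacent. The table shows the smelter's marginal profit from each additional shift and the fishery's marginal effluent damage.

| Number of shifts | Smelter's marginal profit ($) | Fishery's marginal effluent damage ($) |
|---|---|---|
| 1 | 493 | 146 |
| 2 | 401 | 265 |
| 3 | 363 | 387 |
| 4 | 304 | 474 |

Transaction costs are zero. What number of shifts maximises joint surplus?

2

Bargaining reaches the level where marginal profit last exceeds marginal effluent damage.
That holds through level 2 (401 ≥ 265) but not at 3 (363 < 387).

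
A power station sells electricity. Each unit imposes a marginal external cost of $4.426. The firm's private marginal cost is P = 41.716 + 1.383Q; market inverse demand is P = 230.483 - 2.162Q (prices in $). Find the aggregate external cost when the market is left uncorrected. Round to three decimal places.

Market equilibrium (private): 41.716 + 1.383Q = 230.483 - 2.162Q → Q_m = 53.2488.
Total external cost = MEC × Q_m = 4.426 × 53.2488 = 235.6792.

$235.679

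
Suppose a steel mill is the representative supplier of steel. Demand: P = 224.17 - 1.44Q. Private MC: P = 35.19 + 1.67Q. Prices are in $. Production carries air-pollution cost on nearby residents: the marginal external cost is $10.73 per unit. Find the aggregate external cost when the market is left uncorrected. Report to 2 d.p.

$652.01

Market equilibrium (private): 35.19 + 1.67Q = 224.17 - 1.44Q → Q_m = 60.7653.
Total external cost = MEC × Q_m = 10.73 × 60.7653 = 652.0117.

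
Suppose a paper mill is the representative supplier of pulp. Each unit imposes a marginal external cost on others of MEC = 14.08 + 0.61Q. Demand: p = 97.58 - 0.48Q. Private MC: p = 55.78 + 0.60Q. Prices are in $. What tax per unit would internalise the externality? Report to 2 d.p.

tax = $24.09 per unit

Social marginal cost = private MC + MEC = 69.86 + 1.21Q.
Set SMC = demand: 69.86 + 1.21Q = 97.58 - 0.48Q → Q* = 16.4024.
The Pigouvian tax equals MEC at Q*: 14.08 + 0.61×16.4024 = 24.0855.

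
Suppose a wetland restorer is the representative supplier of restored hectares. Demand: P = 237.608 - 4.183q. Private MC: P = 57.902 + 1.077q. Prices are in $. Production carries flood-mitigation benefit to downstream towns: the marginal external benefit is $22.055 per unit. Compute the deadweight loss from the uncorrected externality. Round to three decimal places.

Market equilibrium (private): 57.902 + 1.077q = 237.608 - 4.183q → q_m = 34.1646.
Social marginal cost = private MC − MEB = 35.847 + 1.077q.
Set SMC = demand: 35.847 + 1.077q = 237.608 - 4.183q → q* = 38.3576.
Between q* and q_m the wedge demand − SMC runs linearly from 0 to MEB(q_m), so the loss is a triangle.
DWL = ½ × 4.1930 × 22.0550 = 46.2383.

DWL = $46.238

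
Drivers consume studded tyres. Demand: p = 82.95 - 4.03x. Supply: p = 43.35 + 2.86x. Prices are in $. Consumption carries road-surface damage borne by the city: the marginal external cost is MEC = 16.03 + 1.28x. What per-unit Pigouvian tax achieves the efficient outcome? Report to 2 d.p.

tax = $19.72 per unit

Social marginal benefit = demand − MEC = 66.92 - 5.31x.
Set SMB = MC: 66.92 - 5.31x = 43.35 + 2.86x → x* = 2.8849.
The Pigouvian tax equals MEC at x*: 16.03 + 1.28×2.8849 = 19.7227.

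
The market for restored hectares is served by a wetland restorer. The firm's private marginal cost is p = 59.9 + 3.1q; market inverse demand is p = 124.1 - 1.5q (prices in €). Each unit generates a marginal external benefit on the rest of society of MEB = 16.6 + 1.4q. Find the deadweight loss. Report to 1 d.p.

Market equilibrium (private): 59.9 + 3.1q = 124.1 - 1.5q → q_m = 13.9565.
Social marginal cost = private MC − MEB = 43.3 + 1.7q.
Set SMC = demand: 43.3 + 1.7q = 124.1 - 1.5q → q* = 25.2500.
The welfare-loss triangle has base |q_m − q*| and height MEB(q_m) (the vertical gap between SMC and demand is zero at q* and MEB at q_m).
DWL = ½ × 11.2935 × 36.1391 = 204.0685.

DWL = €204.1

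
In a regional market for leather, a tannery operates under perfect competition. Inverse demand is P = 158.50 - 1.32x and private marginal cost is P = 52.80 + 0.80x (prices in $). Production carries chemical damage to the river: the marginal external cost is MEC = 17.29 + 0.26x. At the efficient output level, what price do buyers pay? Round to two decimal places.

P = $109.47

Social marginal cost = private MC + MEC = 70.09 + 1.06x.
Set SMC = demand: 70.09 + 1.06x = 158.50 - 1.32x → x* = 37.1471.
Consumer price on the demand curve at x*: 158.50 − 1.32×37.1471 = 109.4658.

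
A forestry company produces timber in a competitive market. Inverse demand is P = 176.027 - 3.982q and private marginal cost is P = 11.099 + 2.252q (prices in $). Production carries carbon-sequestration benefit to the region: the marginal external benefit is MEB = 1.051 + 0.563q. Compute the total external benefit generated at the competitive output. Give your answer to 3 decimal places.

Market equilibrium (private): 11.099 + 2.252q = 176.027 - 3.982q → q_m = 26.4562.
Total external benefit = ∫₀^{q_m} (1.051 + 0.563q) dq = 1.051×26.4562 + ½×0.563×26.4562² = 224.8359.

$224.836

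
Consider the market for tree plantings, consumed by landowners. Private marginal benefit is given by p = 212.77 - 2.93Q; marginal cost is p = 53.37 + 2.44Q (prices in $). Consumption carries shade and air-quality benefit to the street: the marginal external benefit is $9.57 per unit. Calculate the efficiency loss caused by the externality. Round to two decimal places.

DWL = $8.53

Market equilibrium (private): 53.37 + 2.44Q = 212.77 - 2.93Q → Q_m = 29.6834.
Social marginal benefit = demand + MEB = 222.34 - 2.93Q.
Set SMB = MC: 222.34 - 2.93Q = 53.37 + 2.44Q → Q* = 31.4655.
The loss is the area between SMB and MC from Q* to Q_m; with linear curves that's a triangle of height MEB(Q_m).
DWL = ½ × 1.7821 × 9.5700 = 8.5273.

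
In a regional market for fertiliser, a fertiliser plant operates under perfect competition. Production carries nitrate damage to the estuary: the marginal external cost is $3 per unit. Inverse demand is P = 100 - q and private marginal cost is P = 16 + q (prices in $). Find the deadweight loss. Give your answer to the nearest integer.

DWL = $2

Market equilibrium (private): 16 + q = 100 - q → q_m = 42.0000.
Social marginal cost = private MC + MEC = 19 + q.
Set SMC = demand: 19 + q = 100 - q → q* = 40.5000.
Height of the DWL triangle at q_m is SMC(q_m) − demand(q_m) = MEC(q_m) = 3.0000.
DWL = ½ × 1.5000 × 3.0000 = 2.2500.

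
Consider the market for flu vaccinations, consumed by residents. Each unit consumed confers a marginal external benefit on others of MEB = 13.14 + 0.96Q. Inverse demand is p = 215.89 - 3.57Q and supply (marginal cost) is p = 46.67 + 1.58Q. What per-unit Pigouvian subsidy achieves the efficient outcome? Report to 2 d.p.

Social marginal benefit = demand + MEB = 229.03 - 2.61Q.
Set SMB = MC: 229.03 - 2.61Q = 46.67 + 1.58Q → Q* = 43.5227.
The Pigouvian subsidy equals MEB at Q*: 13.14 + 0.96×43.5227 = 54.9218.

subsidy = 54.92 per unit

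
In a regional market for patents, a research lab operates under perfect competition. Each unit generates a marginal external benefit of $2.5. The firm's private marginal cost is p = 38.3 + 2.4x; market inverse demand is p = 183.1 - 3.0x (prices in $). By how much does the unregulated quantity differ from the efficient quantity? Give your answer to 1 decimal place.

0.5 units

Market equilibrium (private): 38.3 + 2.4x = 183.1 - 3.0x → x_m = 26.8148.
Social marginal cost = private MC − MEB = 35.8 + 2.4x.
Set SMC = demand: 35.8 + 2.4x = 183.1 - 3.0x → x* = 27.2778.
Gap = |26.8148 − 27.2778| = 0.4630.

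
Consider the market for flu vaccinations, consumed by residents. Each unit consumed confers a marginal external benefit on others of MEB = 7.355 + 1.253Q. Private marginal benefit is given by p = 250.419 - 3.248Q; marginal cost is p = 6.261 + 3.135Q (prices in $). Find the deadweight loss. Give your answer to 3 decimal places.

Market equilibrium (private): 6.261 + 3.135Q = 250.419 - 3.248Q → Q_m = 38.2513.
Social marginal benefit = demand + MEB = 257.774 - 1.995Q.
Set SMB = MC: 257.774 - 1.995Q = 6.261 + 3.135Q → Q* = 49.0279.
The welfare-loss triangle has base |Q_m − Q*| and height MEB(Q_m) (the vertical gap between SMB and MC is zero at Q* and MEB at Q_m).
DWL = ½ × 10.7766 × 55.2839 = 297.8862.

DWL = $297.886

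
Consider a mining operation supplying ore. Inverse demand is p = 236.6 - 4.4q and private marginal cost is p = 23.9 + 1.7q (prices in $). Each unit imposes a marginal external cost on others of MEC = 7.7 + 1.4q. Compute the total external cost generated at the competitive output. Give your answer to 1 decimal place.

$1119.6

Market equilibrium (private): 23.9 + 1.7q = 236.6 - 4.4q → q_m = 34.8689.
Total external cost = ∫₀^{q_m} (7.7 + 1.4q) dq = 7.7×34.8689 + ½×1.4×34.8689² = 1119.5787.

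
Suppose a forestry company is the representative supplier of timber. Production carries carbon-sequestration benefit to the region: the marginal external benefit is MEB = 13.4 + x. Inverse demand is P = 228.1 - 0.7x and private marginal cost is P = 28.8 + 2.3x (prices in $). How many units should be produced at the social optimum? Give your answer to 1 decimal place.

x* = 106.4

Social marginal cost = private MC − MEB = 15.4 + 1.3x.
Set SMC = demand: 15.4 + 1.3x = 228.1 - 0.7x → x* = 106.3500.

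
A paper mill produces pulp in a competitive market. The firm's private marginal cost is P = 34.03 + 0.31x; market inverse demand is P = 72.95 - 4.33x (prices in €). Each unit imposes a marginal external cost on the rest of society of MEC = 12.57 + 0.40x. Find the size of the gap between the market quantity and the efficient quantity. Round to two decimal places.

Market equilibrium (private): 34.03 + 0.31x = 72.95 - 4.33x → x_m = 8.3879.
Social marginal cost = private MC + MEC = 46.60 + 0.71x.
Set SMC = demand: 46.60 + 0.71x = 72.95 - 4.33x → x* = 5.2282.
Gap = |8.3879 − 5.2282| = 3.1597.

3.16 units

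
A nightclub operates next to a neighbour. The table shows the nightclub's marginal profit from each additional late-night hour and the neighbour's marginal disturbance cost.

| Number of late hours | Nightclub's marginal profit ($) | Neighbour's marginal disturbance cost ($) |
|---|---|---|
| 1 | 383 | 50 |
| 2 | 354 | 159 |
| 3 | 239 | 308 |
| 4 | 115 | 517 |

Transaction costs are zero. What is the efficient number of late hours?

2

Bargaining reaches the level where marginal profit last exceeds marginal disturbance cost.
That holds through level 2 (354 ≥ 159) but not at 3 (239 < 308).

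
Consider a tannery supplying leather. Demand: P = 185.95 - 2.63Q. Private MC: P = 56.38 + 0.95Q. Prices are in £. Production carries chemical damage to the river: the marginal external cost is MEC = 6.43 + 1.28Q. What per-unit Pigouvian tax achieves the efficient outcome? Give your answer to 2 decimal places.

tax = £38.86 per unit

Social marginal cost = private MC + MEC = 62.81 + 2.23Q.
Set SMC = demand: 62.81 + 2.23Q = 185.95 - 2.63Q → Q* = 25.3374.
The Pigouvian tax equals MEC at Q*: 6.43 + 1.28×25.3374 = 38.8619.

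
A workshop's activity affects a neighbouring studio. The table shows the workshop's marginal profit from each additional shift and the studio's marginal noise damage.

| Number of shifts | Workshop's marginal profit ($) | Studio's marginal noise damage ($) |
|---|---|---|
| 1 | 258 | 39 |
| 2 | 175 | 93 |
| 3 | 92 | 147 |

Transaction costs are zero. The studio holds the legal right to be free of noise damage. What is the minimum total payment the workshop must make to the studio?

Efficient level: marginal profit ≥ marginal noise damage through level 2, so k* = 2.
With the studio holding the right, the workshop must at least compensate total damage at k*: 39 + 93 = 132.

$132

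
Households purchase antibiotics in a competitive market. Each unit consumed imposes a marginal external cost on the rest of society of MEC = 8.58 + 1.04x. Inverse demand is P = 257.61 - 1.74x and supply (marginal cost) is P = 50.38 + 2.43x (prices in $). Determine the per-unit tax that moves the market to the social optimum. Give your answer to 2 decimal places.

Social marginal benefit = demand − MEC = 249.03 - 2.78x.
Set SMB = MC: 249.03 - 2.78x = 50.38 + 2.43x → x* = 38.1286.
The Pigouvian tax equals MEC at x*: 8.58 + 1.04×38.1286 = 48.2337.

tax = $48.23 per unit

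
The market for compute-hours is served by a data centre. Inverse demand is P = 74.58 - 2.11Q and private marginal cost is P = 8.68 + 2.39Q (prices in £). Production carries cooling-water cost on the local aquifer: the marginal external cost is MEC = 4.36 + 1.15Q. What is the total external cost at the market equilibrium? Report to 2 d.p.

Market equilibrium (private): 8.68 + 2.39Q = 74.58 - 2.11Q → Q_m = 14.6444.
Total external cost = ∫₀^{Q_m} (4.36 + 1.15Q) dQ = 4.36×14.6444 + ½×1.15×14.6444² = 187.1632.

£187.16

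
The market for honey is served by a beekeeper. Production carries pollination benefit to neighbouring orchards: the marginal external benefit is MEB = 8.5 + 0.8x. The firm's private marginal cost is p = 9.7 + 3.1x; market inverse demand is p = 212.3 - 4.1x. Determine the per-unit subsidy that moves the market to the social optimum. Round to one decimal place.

subsidy = 34.9 per unit

Social marginal cost = private MC − MEB = 1.2 + 2.3x.
Set SMC = demand: 1.2 + 2.3x = 212.3 - 4.1x → x* = 32.9844.
The Pigouvian subsidy equals MEB at x*: 8.5 + 0.8×32.9844 = 34.8875.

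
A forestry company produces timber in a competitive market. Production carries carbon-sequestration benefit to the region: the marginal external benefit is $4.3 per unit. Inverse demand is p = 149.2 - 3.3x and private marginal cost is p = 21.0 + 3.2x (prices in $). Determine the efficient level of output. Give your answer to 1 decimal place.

Social marginal cost = private MC − MEB = 16.7 + 3.2x.
Set SMC = demand: 16.7 + 3.2x = 149.2 - 3.3x → x* = 20.3846.

x* = 20.4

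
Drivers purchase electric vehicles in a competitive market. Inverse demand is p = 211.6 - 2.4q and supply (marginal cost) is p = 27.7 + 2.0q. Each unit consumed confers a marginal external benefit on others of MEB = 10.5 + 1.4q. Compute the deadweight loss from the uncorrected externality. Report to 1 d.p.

DWL = 793.8

Market equilibrium (private): 27.7 + 2.0q = 211.6 - 2.4q → q_m = 41.7955.
Social marginal benefit = demand + MEB = 222.1 - q.
Set SMB = MC: 222.1 - q = 27.7 + 2.0q → q* = 64.8000.
The loss is the area between SMB and MC from q* to q_m; with linear curves that's a triangle of height MEB(q_m).
DWL = ½ × 23.0045 × 69.0136 = 793.8117.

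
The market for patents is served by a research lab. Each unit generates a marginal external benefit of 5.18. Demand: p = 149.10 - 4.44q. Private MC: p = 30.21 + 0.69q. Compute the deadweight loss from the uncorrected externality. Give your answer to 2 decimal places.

Market equilibrium (private): 30.21 + 0.69q = 149.10 - 4.44q → q_m = 23.1754.
Social marginal cost = private MC − MEB = 25.03 + 0.69q.
Set SMC = demand: 25.03 + 0.69q = 149.10 - 4.44q → q* = 24.1852.
Between q* and q_m the wedge demand − SMC runs linearly from 0 to MEB(q_m), so the loss is a triangle.
DWL = ½ × 1.0098 × 5.1800 = 2.6154.

DWL = 2.62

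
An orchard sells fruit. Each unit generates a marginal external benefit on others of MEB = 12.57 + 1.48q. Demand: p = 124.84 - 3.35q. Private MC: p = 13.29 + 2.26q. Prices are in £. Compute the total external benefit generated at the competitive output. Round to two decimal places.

£542.52

Market equilibrium (private): 13.29 + 2.26q = 124.84 - 3.35q → q_m = 19.8841.
Total external benefit = ∫₀^{q_m} (12.57 + 1.48q) dq = 12.57×19.8841 + ½×1.48×19.8841² = 542.5224.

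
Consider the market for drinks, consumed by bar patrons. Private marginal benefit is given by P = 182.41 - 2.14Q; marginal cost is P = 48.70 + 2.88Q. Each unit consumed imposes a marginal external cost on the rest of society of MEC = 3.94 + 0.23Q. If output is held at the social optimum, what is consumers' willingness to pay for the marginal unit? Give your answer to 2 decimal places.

Social marginal benefit = demand − MEC = 178.47 - 2.37Q.
Set SMB = MC: 178.47 - 2.37Q = 48.70 + 2.88Q → Q* = 24.7181.
Consumer price on the demand curve at Q*: 182.41 − 2.14×24.7181 = 129.5133.

P = 129.51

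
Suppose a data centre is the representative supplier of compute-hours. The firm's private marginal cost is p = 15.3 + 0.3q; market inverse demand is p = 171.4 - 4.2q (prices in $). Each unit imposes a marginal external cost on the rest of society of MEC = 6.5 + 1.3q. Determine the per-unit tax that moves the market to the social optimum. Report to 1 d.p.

Social marginal cost = private MC + MEC = 21.8 + 1.6q.
Set SMC = demand: 21.8 + 1.6q = 171.4 - 4.2q → q* = 25.7931.
The Pigouvian tax equals MEC at q*: 6.5 + 1.3×25.7931 = 40.0310.

tax = $40.0 per unit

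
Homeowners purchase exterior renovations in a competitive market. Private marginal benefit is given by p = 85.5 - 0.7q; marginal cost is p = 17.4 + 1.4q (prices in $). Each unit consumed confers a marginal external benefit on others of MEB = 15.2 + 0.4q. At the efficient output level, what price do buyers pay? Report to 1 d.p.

Social marginal benefit = demand + MEB = 100.7 - 0.3q.
Set SMB = MC: 100.7 - 0.3q = 17.4 + 1.4q → q* = 49.0000.
Consumer price on the demand curve at q*: 85.5 − 0.7×49.0000 = 51.2000.

P = $51.2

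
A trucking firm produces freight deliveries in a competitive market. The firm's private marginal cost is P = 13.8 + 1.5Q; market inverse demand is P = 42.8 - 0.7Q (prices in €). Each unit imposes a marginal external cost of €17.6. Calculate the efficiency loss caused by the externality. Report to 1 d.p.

DWL = €70.4

Market equilibrium (private): 13.8 + 1.5Q = 42.8 - 0.7Q → Q_m = 13.1818.
Social marginal cost = private MC + MEC = 31.4 + 1.5Q.
Set SMC = demand: 31.4 + 1.5Q = 42.8 - 0.7Q → Q* = 5.1818.
Height of the DWL triangle at Q_m is SMC(Q_m) − demand(Q_m) = MEC(Q_m) = 17.6000.
DWL = ½ × 8.0000 × 17.6000 = 70.4000.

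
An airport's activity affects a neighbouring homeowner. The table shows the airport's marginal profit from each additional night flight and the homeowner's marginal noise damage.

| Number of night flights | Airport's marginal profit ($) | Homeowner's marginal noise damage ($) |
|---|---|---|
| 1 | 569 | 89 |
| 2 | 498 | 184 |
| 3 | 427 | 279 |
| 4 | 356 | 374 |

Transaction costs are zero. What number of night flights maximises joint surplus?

3

Bargaining reaches the level where marginal profit last exceeds marginal noise damage.
That holds through level 3 (427 ≥ 279) but not at 4 (356 < 374).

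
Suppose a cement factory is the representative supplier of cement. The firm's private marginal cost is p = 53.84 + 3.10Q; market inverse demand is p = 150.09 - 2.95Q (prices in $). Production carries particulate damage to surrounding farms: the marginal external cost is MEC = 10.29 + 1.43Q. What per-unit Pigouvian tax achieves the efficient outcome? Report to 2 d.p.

Social marginal cost = private MC + MEC = 64.13 + 4.53Q.
Set SMC = demand: 64.13 + 4.53Q = 150.09 - 2.95Q → Q* = 11.4920.
The Pigouvian tax equals MEC at Q*: 10.29 + 1.43×11.4920 = 26.7236.

tax = $26.72 per unit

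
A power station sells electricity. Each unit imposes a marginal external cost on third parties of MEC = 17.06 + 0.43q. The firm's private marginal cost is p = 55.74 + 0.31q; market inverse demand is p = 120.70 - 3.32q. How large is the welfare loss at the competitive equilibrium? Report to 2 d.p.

DWL = 75.47

Market equilibrium (private): 55.74 + 0.31q = 120.70 - 3.32q → q_m = 17.8953.
Social marginal cost = private MC + MEC = 72.80 + 0.74q.
Set SMC = demand: 72.80 + 0.74q = 120.70 - 3.32q → q* = 11.7980.
Between q* and q_m the wedge SMC − demand runs linearly from 0 to MEC(q_m), so the loss is a triangle.
DWL = ½ × 6.0973 × 24.7550 = 75.4693.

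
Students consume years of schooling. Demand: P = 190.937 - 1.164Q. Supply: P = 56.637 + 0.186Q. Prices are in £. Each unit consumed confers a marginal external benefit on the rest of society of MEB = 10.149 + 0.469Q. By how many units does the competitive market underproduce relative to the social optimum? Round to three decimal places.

64.479 units

Market equilibrium (private): 56.637 + 0.186Q = 190.937 - 1.164Q → Q_m = 99.4815.
Social marginal benefit = demand + MEB = 201.086 - 0.695Q.
Set SMB = MC: 201.086 - 0.695Q = 56.637 + 0.186Q → Q* = 163.9603.
Gap = |99.4815 − 163.9603| = 64.4788.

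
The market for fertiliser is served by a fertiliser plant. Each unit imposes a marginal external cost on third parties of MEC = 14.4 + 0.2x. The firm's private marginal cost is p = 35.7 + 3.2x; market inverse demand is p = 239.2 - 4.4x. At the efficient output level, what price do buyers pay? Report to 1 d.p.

P = 132.5

Social marginal cost = private MC + MEC = 50.1 + 3.4x.
Set SMC = demand: 50.1 + 3.4x = 239.2 - 4.4x → x* = 24.2436.
Consumer price on the demand curve at x*: 239.2 − 4.4×24.2436 = 132.5282.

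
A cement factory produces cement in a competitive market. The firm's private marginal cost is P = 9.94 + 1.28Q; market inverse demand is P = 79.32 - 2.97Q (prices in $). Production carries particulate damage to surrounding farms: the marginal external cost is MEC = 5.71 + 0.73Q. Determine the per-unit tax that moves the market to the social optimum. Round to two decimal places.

Social marginal cost = private MC + MEC = 15.65 + 2.01Q.
Set SMC = demand: 15.65 + 2.01Q = 79.32 - 2.97Q → Q* = 12.7851.
The Pigouvian tax equals MEC at Q*: 5.71 + 0.73×12.7851 = 15.0431.

tax = $15.04 per unit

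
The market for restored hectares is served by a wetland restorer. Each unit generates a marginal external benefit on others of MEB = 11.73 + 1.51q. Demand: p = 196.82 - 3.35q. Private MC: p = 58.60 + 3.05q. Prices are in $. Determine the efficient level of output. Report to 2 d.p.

q* = 30.66

Social marginal cost = private MC − MEB = 46.87 + 1.54q.
Set SMC = demand: 46.87 + 1.54q = 196.82 - 3.35q → q* = 30.6646.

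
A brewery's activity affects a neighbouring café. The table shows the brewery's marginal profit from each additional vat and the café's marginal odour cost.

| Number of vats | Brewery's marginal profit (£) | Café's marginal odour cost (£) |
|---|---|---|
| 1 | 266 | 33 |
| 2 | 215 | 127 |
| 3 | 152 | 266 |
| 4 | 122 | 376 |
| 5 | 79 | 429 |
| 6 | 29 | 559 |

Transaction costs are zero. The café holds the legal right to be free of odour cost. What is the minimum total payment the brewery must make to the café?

£160

Efficient level: marginal profit ≥ marginal odour cost through level 2, so k* = 2.
With the café holding the right, the brewery must at least compensate total damage at k*: 33 + 127 = 160.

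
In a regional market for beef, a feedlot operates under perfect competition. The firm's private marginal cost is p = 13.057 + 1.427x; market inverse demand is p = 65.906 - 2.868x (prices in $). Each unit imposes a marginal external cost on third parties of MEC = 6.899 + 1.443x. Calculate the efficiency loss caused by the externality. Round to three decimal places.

Market equilibrium (private): 13.057 + 1.427x = 65.906 - 2.868x → x_m = 12.3048.
Social marginal cost = private MC + MEC = 19.956 + 2.870x.
Set SMC = demand: 19.956 + 2.870x = 65.906 - 2.868x → x* = 8.0080.
The welfare-loss triangle has base |x_m − x*| and height MEC(x_m) (the vertical gap between SMC and demand is zero at x* and MEC at x_m).
DWL = ½ × 4.2968 × 24.6548 = 52.9684.

DWL = $52.968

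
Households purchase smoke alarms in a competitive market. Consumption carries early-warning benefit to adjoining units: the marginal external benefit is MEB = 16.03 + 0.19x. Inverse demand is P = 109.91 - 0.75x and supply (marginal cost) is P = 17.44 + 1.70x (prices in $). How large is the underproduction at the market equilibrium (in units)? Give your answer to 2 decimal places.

10.27 units

Market equilibrium (private): 17.44 + 1.70x = 109.91 - 0.75x → x_m = 37.7429.
Social marginal benefit = demand + MEB = 125.94 - 0.56x.
Set SMB = MC: 125.94 - 0.56x = 17.44 + 1.70x → x* = 48.0088.
Gap = |37.7429 − 48.0088| = 10.2659.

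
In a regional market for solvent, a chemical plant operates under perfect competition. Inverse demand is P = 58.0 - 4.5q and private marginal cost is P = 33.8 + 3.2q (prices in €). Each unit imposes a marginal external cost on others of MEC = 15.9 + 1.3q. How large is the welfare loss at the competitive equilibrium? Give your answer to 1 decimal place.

Market equilibrium (private): 33.8 + 3.2q = 58.0 - 4.5q → q_m = 3.1429.
Social marginal cost = private MC + MEC = 49.7 + 4.5q.
Set SMC = demand: 49.7 + 4.5q = 58.0 - 4.5q → q* = 0.9222.
The loss is the area between SMC and demand from q* to q_m; with linear curves that's a triangle of height MEC(q_m).
DWL = ½ × 2.2207 × 19.9857 = 22.1911.

DWL = €22.2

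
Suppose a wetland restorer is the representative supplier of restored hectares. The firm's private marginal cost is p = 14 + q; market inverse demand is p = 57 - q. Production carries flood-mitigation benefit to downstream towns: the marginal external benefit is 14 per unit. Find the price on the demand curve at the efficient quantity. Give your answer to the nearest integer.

Social marginal cost = private MC − MEB = 0 + q.
Set SMC = demand: 0 + q = 57 - q → q* = 28.5000.
Consumer price on the demand curve at q*: 57 − 1×28.5000 = 28.5000.

P = 29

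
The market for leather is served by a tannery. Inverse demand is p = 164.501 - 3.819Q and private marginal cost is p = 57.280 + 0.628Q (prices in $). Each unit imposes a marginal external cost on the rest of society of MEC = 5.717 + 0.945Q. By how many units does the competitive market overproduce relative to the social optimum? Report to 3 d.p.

Market equilibrium (private): 57.280 + 0.628Q = 164.501 - 3.819Q → Q_m = 24.1109.
Social marginal cost = private MC + MEC = 62.997 + 1.573Q.
Set SMC = demand: 62.997 + 1.573Q = 164.501 - 3.819Q → Q* = 18.8249.
Gap = |24.1109 − 18.8249| = 5.2860.

5.286 units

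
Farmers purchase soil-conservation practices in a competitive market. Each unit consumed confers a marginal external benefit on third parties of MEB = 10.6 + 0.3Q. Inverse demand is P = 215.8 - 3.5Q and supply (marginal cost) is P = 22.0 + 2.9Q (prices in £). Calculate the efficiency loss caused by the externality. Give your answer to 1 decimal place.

DWL = £31.8

Market equilibrium (private): 22.0 + 2.9Q = 215.8 - 3.5Q → Q_m = 30.2813.
Social marginal benefit = demand + MEB = 226.4 - 3.2Q.
Set SMB = MC: 226.4 - 3.2Q = 22.0 + 2.9Q → Q* = 33.5082.
The loss is the area between SMB and MC from Q* to Q_m; with linear curves that's a triangle of height MEB(Q_m).
DWL = ½ × 3.2269 × 19.6844 = 31.7598.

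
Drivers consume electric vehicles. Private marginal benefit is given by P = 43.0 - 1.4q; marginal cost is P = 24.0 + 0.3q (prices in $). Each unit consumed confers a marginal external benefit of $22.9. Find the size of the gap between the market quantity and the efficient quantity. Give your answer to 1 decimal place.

Market equilibrium (private): 24.0 + 0.3q = 43.0 - 1.4q → q_m = 11.1765.
Social marginal benefit = demand + MEB = 65.9 - 1.4q.
Set SMB = MC: 65.9 - 1.4q = 24.0 + 0.3q → q* = 24.6471.
Gap = |11.1765 − 24.6471| = 13.4706.

13.5 units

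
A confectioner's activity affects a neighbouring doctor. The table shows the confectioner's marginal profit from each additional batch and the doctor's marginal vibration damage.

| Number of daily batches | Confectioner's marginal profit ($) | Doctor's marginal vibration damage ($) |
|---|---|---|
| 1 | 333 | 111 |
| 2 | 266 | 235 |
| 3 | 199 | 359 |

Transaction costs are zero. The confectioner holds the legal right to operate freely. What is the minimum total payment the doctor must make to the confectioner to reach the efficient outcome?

Left alone the confectioner would choose level 3 (marginal profit stays positive).
Efficient level: k* = 2 (marginal profit ≥ marginal vibration damage through 2).
The doctor must at least cover the confectioner's forgone profit from cutting 3→2: 199 = 199.

$199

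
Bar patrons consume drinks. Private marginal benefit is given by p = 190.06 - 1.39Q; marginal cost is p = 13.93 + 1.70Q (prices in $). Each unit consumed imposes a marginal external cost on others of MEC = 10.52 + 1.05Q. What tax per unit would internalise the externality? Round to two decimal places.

Social marginal benefit = demand − MEC = 179.54 - 2.44Q.
Set SMB = MC: 179.54 - 2.44Q = 13.93 + 1.70Q → Q* = 40.0024.
The Pigouvian tax equals MEC at Q*: 10.52 + 1.05×40.0024 = 52.5225.

tax = $52.52 per unit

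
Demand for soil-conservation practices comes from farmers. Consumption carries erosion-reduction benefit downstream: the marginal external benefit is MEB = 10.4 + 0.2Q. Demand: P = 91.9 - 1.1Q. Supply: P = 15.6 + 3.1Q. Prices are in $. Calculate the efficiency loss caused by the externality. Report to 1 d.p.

Market equilibrium (private): 15.6 + 3.1Q = 91.9 - 1.1Q → Q_m = 18.1667.
Social marginal benefit = demand + MEB = 102.3 - 0.9Q.
Set SMB = MC: 102.3 - 0.9Q = 15.6 + 3.1Q → Q* = 21.6750.
Between Q* and Q_m the wedge SMB − MC runs linearly from 0 to MEB(Q_m), so the loss is a triangle.
DWL = ½ × 3.5083 × 14.0333 = 24.6165.

DWL = $24.6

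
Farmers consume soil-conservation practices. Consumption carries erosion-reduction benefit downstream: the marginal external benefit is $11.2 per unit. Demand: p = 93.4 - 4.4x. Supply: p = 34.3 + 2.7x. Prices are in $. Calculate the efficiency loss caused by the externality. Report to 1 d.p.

Market equilibrium (private): 34.3 + 2.7x = 93.4 - 4.4x → x_m = 8.3239.
Social marginal benefit = demand + MEB = 104.6 - 4.4x.
Set SMB = MC: 104.6 - 4.4x = 34.3 + 2.7x → x* = 9.9014.
The loss is the area between SMB and MC from x* to x_m; with linear curves that's a triangle of height MEB(x_m).
DWL = ½ × 1.5775 × 11.2000 = 8.8340.

DWL = $8.8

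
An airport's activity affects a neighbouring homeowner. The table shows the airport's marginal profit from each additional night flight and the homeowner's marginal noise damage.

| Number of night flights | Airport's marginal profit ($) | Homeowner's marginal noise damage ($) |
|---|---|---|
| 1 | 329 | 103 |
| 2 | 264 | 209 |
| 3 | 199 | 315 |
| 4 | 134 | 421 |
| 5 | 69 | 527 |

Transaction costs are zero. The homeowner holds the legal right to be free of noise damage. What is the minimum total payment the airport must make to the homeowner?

Efficient level: marginal profit ≥ marginal noise damage through level 2, so k* = 2.
With the homeowner holding the right, the airport must at least compensate total damage at k*: 103 + 209 = 312.

$312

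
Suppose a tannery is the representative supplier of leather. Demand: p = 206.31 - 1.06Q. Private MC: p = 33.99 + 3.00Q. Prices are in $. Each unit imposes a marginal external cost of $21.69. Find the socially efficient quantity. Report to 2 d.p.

Social marginal cost = private MC + MEC = 55.68 + 3.00Q.
Set SMC = demand: 55.68 + 3.00Q = 206.31 - 1.06Q → Q* = 37.1010.

Q* = 37.10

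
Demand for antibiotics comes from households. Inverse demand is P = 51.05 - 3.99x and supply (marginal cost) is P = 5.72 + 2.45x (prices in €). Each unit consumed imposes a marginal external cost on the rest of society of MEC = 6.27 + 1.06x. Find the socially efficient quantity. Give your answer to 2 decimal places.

x* = 5.21

Social marginal benefit = demand − MEC = 44.78 - 5.05x.
Set SMB = MC: 44.78 - 5.05x = 5.72 + 2.45x → x* = 5.2080.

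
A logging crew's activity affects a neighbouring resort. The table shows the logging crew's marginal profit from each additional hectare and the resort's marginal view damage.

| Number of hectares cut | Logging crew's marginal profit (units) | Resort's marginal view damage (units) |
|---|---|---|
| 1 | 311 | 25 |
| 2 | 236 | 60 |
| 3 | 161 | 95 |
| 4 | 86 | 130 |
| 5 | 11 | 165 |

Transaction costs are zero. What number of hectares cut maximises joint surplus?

3

Bargaining reaches the level where marginal profit last exceeds marginal view damage.
That holds through level 3 (161 ≥ 95) but not at 4 (86 < 130).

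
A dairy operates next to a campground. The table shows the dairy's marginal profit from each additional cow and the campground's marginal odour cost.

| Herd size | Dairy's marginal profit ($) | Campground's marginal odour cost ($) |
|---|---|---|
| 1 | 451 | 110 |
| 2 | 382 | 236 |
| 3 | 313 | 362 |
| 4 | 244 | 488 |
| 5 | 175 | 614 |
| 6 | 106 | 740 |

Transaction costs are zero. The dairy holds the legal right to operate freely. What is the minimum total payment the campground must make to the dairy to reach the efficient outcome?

$838

Left alone the dairy would choose level 6 (marginal profit stays positive).
Efficient level: k* = 2 (marginal profit ≥ marginal odour cost through 2).
The campground must at least cover the dairy's forgone profit from cutting 6→2: 313 + 244 + 175 + 106 = 838.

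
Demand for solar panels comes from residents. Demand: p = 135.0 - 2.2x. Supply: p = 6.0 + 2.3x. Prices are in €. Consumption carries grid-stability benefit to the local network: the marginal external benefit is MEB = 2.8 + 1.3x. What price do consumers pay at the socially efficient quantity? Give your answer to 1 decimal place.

Social marginal benefit = demand + MEB = 137.8 - 0.9x.
Set SMB = MC: 137.8 - 0.9x = 6.0 + 2.3x → x* = 41.1875.
Consumer price on the demand curve at x*: 135.0 − 2.2×41.1875 = 44.3875.

P = €44.4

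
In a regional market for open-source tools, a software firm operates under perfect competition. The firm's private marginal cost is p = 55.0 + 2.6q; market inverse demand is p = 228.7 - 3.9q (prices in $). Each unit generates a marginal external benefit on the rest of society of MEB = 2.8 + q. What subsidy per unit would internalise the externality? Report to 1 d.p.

Social marginal cost = private MC − MEB = 52.2 + 1.6q.
Set SMC = demand: 52.2 + 1.6q = 228.7 - 3.9q → q* = 32.0909.
The Pigouvian subsidy equals MEB at q*: 2.8 + 1.0×32.0909 = 34.8909.

subsidy = $34.9 per unit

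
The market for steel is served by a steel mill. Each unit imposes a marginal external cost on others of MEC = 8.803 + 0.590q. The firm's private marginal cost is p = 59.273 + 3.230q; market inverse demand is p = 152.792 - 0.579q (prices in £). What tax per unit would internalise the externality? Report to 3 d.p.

tax = £20.165 per unit

Social marginal cost = private MC + MEC = 68.076 + 3.820q.
Set SMC = demand: 68.076 + 3.820q = 152.792 - 0.579q → q* = 19.2580.
The Pigouvian tax equals MEC at q*: 8.803 + 0.590×19.2580 = 20.1652.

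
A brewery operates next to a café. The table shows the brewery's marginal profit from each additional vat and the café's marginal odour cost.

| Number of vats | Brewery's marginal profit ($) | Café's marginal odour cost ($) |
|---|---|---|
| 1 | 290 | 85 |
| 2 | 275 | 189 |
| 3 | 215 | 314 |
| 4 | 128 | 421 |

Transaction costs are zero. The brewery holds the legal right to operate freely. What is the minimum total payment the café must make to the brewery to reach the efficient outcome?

Left alone the brewery would choose level 4 (marginal profit stays positive).
Efficient level: k* = 2 (marginal profit ≥ marginal odour cost through 2).
The café must at least cover the brewery's forgone profit from cutting 4→2: 215 + 128 = 343.

$343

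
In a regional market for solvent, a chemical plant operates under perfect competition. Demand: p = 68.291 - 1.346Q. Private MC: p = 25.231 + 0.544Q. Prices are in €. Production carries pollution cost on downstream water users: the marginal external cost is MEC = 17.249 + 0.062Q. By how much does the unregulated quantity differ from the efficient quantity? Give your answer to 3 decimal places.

9.560 units

Market equilibrium (private): 25.231 + 0.544Q = 68.291 - 1.346Q → Q_m = 22.7831.
Social marginal cost = private MC + MEC = 42.480 + 0.606Q.
Set SMC = demand: 42.480 + 0.606Q = 68.291 - 1.346Q → Q* = 13.2228.
Gap = |22.7831 − 13.2228| = 9.5603.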